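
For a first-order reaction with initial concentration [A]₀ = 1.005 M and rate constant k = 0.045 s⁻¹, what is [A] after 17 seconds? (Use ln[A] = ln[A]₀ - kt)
0.4677 M

ln[A] = ln[A]₀ - k·t = ln(1.005) - (0.045)·(17) = 0.0050 - 0.7650 = -0.7600
[A] = e^(-0.7600) = 0.4677 M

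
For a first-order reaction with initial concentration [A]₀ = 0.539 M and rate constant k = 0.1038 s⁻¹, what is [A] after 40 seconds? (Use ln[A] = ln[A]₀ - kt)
0.0085 M

ln[A] = ln[A]₀ - k·t = ln(0.539) - (0.1038)·(40) = -0.6180 - 4.1520 = -4.7700
[A] = e^(-4.7700) = 0.0085 M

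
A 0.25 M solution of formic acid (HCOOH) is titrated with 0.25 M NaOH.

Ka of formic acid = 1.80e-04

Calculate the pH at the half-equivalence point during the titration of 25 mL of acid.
pH = pKa = 3.74

At the half-equivalence point, [HA] = [A⁻], so by Henderson–Hasselbalch pH = pKa + log(1) = pKa.
pKa = −log(1.80e-04) = 3.74.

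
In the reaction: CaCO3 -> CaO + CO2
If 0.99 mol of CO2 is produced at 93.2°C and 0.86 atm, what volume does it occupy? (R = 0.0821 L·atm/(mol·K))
T = 93.2°C + 273.15 = 366.35 K
V = nRT/P = (0.99 × 0.0821 × 366.35) / 0.86
V = 34.62 L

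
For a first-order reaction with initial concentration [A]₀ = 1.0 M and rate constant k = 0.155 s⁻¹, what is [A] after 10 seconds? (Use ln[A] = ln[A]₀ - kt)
0.2122 M

ln[A] = ln[A]₀ - k·t = ln(1.0) - (0.155)·(10) = 0.0000 - 1.5500 = -1.5500
[A] = e^(-1.5500) = 0.2122 M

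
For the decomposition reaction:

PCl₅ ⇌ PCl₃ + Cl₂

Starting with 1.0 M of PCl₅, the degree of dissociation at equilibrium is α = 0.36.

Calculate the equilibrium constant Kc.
K_c = 0.2025

x = α·[A]₀ = 0.36 × 1.0 = 0.36 M dissociated.
At eq: [PCl₅] = 1.0 − 0.36 = 0.64 M; [PCl₃] = [Cl₂] = x = 0.36 M.
Kc = [PCl₃][Cl₂]/[PCl₅] = (0.36)²/0.64 = 0.2025.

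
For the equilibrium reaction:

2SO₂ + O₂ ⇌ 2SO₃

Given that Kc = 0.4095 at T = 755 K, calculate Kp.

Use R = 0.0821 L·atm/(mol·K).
K_p = 0.0066

Δn = (moles gaseous products) − (moles gaseous reactants) = -1
T = 755 K; RT = 0.0821 × 755 = 61.9855
Kp = Kc·(RT)^Δn = 0.4095 × (61.9855)^-1 = 0.4095 × 0.0161328 = 0.0066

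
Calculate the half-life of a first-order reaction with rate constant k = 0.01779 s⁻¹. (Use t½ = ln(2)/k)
38.96 s

t½ = ln(2)/k = 0.6931/0.01779 = 38.96 s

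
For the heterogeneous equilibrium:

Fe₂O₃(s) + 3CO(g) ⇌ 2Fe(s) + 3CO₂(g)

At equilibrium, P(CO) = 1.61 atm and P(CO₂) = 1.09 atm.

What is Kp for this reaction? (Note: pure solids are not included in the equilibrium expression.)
K_p = 0.310

Solids (Fe₂O₃, Fe) are excluded.
Kp = P(CO₂)³/P(CO)³ = (1.09)³/(1.61)³ = 1.295/4.173 = 0.310.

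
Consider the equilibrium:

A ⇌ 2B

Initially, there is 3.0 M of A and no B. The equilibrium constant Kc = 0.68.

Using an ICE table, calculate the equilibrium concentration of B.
[B] = 1.268 M

ICE: [A] = 3.0 − x, [B] = 2x.
Kc = (2x)²/(3.0 − x) = 0.68 ⇒ 4x² + 0.68x − 2.04 = 0.
x = (−0.68 + √(0.68² + 4·4·2.04))/(2·4) = (−0.68 + √33.102)/8 = 0.63418.
[B] = 2x = 1.268 M.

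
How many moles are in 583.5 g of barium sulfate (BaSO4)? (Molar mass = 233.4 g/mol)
Moles = 583.5 g ÷ 233.4 g/mol = 2.5 mol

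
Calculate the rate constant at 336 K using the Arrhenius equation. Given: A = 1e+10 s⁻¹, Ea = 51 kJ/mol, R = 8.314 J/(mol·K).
1.18e+02 s⁻¹

k = A·exp(-Ea/(R·T)) = 1e+10·exp(-51000/(8.314·336)) = 1e+10·exp(-18.2566) = 1e+10·1.1783e-08 = 1.18e+02 s⁻¹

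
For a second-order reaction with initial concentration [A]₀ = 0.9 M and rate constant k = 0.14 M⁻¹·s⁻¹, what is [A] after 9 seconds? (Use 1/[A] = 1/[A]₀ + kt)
0.4217 M

1/[A] = 1/[A]₀ + k·t = 1/0.9 + (0.14)·(9) = 1.1111 + 1.2600 = 2.3711
[A] = 1/2.3711 = 0.4217 M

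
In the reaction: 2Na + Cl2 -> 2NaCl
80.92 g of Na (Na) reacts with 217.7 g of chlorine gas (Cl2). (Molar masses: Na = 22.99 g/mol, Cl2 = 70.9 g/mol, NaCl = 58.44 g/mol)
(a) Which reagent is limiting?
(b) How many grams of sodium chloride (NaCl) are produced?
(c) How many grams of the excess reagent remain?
(a) Na, (b) 205.7 g, (c) 92.92 g

Moles of Na = 80.92 g ÷ 22.99 g/mol = 3.51979 mol
Moles of Cl2 = 217.7 g ÷ 70.9 g/mol = 3.07052 mol
Moles ÷ coefficient: Na: 3.51979/2 = 1.76, Cl2: 3.07052/1 = 3.071
(a) Na has the smaller value, so Na is the limiting reagent.
(b) Moles of NaCl = 3.51979 mol Na × (2/2) = 3.51979 mol; mass = 3.51979 mol × 58.44 g/mol = 205.7 g
(c) Cl2 consumed = 3.51979 × (1/2) = 1.7599 mol; remaining = 3.07052 − 1.7599 = 1.31063 mol; mass = 1.31063 mol × 70.9 g/mol = 92.92 g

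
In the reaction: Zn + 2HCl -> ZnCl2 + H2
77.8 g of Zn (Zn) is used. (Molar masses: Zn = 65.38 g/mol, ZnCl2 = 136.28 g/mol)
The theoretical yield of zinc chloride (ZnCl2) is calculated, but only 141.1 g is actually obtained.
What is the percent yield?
Moles of Zn = 77.8 g ÷ 65.38 g/mol = 1.18997 mol
Mole ratio: 1 mol ZnCl2 / 1 mol Zn
Moles of ZnCl2 = 1.18997 × (1/1) = 1.18997 mol
Theoretical yield = 1.18997 mol × 136.28 g/mol = 162.17 g
Actual yield = 141.1 g
Percent yield = (141.1 / 162.17) × 100% = 87.0%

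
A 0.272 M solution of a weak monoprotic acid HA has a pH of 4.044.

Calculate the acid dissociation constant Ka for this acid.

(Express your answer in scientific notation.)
K_a = 3.00e-08

[H⁺] = 10^(−pH) = 10^(−4.044) = 9.036e-05 M. For HA ⇌ H⁺ + A⁻, Ka = x²/(C − x) = (9.036e-05)²/(0.272 − 9.036e-05) = 3.00e-08.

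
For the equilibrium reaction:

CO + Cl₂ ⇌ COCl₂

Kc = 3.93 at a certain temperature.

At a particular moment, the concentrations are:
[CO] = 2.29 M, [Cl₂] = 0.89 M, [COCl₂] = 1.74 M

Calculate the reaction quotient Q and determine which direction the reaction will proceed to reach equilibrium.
Q = 0.854, Q < K, reaction proceeds forward (toward products)

Q = ([COCl₂]) / ([CO] × [Cl₂])
  = ((1.74)) / ((2.29)·(0.89)) = 1.74/2.0381 = 0.8537
Since Q = 0.8537 < Kc = 3.93, the reaction proceeds forward (toward products) to reach equilibrium.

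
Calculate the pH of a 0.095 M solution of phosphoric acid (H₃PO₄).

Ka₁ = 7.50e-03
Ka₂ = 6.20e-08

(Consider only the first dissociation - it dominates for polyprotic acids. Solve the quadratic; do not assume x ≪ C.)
pH = 1.63

x² + Ka₁·x − Ka₁·C = 0 with Ka₁ = 7.50e-03, C = 0.095.
x = (−Ka₁ + √(Ka₁² + 4·Ka₁·C))/2 = 2.3205e-02 M, so pH = 1.63.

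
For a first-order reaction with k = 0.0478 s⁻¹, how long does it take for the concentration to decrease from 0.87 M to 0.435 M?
14.50 s

From ln[A] = ln[A]₀ - k·t: t = ln([A]₀/[A])/k = ln(0.87/0.435)/0.0478 = ln(2.0000)/0.0478 = 0.6931/0.0478 = 14.50 s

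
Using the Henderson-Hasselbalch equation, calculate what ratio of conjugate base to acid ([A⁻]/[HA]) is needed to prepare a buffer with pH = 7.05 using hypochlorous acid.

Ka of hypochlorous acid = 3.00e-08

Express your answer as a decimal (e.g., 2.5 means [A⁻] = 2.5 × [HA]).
[A⁻]/[HA] = 0.337

pKa = −log(3.00e-08) = 7.5229. pH = pKa + log([A⁻]/[HA]). 7.05 = 7.5229 + log(ratio). log(ratio) = 7.05 − 7.5229 = -0.4729. ratio = 10^(-0.4729) = 0.337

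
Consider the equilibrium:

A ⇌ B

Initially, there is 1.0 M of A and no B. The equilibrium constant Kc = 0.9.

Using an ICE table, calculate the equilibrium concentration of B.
[B] = 0.474 M

ICE: [A] = 1.0 − x, [B] = x.
Kc = x/(1.0 − x) = 0.9 ⇒ x = 0.9·1.0/(1 + 0.9) = 0.9/1.9 = 0.4737.
[B] = x = 0.474 M.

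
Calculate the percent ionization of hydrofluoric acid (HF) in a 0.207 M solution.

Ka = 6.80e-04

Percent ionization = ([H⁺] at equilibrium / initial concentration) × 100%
Percent ionization = 5.57%

Let x = [H⁺]. Ka = x²/(C - x) ⇒ x² + (6.80e-04)x - (6.80e-04)(0.207) = 0. x = 1.1529e-02. Percent = (1.1529e-02/0.207) × 100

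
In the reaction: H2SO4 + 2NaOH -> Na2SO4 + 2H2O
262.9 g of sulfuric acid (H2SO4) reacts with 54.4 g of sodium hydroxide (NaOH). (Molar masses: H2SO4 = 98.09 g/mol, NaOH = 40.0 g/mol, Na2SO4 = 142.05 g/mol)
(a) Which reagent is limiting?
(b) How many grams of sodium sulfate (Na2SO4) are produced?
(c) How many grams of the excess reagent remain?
(a) NaOH, (b) 96.59 g, (c) 196.2 g

Moles of H2SO4 = 262.9 g ÷ 98.09 g/mol = 2.68019 mol
Moles of NaOH = 54.4 g ÷ 40.0 g/mol = 1.36 mol
Moles ÷ coefficient: H2SO4: 2.68019/1 = 2.68, NaOH: 1.36/2 = 0.68
(a) NaOH has the smaller value, so NaOH is the limiting reagent.
(b) Moles of Na2SO4 = 1.36 mol NaOH × (1/2) = 0.68 mol; mass = 0.68 mol × 142.05 g/mol = 96.59 g
(c) H2SO4 consumed = 1.36 × (1/2) = 0.68 mol; remaining = 2.68019 − 0.68 = 2.00019 mol; mass = 2.00019 mol × 98.09 g/mol = 196.2 g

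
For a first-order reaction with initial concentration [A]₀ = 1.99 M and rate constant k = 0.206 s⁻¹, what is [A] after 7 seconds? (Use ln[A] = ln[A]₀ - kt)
0.4705 M

ln[A] = ln[A]₀ - k·t = ln(1.99) - (0.206)·(7) = 0.6881 - 1.4420 = -0.7539
[A] = e^(-0.7539) = 0.4705 M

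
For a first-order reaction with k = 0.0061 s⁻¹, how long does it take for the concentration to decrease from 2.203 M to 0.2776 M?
339.57 s

From ln[A] = ln[A]₀ - k·t: t = ln([A]₀/[A])/k = ln(2.203/0.2776)/0.0061 = ln(7.9359)/0.0061 = 2.0714/0.0061 = 339.57 s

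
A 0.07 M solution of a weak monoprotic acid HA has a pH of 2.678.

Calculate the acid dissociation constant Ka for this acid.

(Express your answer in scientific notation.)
K_a = 6.49e-05

[H⁺] = 10^(−pH) = 10^(−2.678) = 2.099e-03 M. For HA ⇌ H⁺ + A⁻, Ka = x²/(C − x) = (2.099e-03)²/(0.07 − 2.099e-03) = 6.49e-05.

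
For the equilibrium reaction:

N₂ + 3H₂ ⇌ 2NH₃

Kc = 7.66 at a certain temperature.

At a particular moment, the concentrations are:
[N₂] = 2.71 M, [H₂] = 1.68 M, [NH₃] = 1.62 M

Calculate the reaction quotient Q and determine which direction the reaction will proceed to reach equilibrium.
Q = 0.204, Q < K, reaction proceeds forward (toward products)

Q = ([NH₃]^2) / ([N₂] × [H₂]^3)
  = ((1.62)^2) / ((2.71)·(1.68)^3) = 2.6244/12.85 = 0.2042
Since Q = 0.2042 < Kc = 7.66, the reaction proceeds forward (toward products) to reach equilibrium.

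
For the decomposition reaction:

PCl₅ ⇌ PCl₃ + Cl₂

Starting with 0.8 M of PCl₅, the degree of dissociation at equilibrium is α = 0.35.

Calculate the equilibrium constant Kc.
K_c = 0.1508

x = α·[A]₀ = 0.35 × 0.8 = 0.28 M dissociated.
At eq: [PCl₅] = 0.8 − 0.28 = 0.52 M; [PCl₃] = [Cl₂] = x = 0.28 M.
Kc = [PCl₃][Cl₂]/[PCl₅] = (0.28)²/0.52 = 0.1508.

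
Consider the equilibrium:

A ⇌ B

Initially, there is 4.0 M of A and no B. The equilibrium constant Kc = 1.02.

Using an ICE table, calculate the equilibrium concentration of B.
[B] = 2.020 M

ICE: [A] = 4.0 − x, [B] = x.
Kc = x/(4.0 − x) = 1.02 ⇒ x = 1.02·4.0/(1 + 1.02) = 4.08/2.02 = 2.02.
[B] = x = 2.020 M.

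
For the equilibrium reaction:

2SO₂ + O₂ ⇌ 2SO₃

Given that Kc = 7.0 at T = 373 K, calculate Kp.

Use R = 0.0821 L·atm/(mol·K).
K_p = 0.2286

Δn = (moles gaseous products) − (moles gaseous reactants) = -1
T = 373 K; RT = 0.0821 × 373 = 30.6233
Kp = Kc·(RT)^Δn = 7.0 × (30.6233)^-1 = 7.0 × 0.0326549 = 0.2286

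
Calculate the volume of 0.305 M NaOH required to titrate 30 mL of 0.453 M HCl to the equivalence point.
V_{base} = 44.6 mL

At equivalence: moles acid = moles base.
moles HCl = 0.453 M × 0.03 L = 0.01359 mol
V_NaOH = 0.01359 mol ÷ 0.305 M = 0.04456 L = 44.6 mL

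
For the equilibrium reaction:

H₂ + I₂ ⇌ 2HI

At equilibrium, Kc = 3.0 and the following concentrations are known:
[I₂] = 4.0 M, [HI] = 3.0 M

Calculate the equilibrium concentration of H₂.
[H₂] = 0.7500 M

Kc = ([HI]^2) / ([H₂] × [I₂]) = 3.0
[H₂]^1 = (product terms)/(Kc · other reactant terms) = 9 / (3.0 · 4) = 0.75
[H₂] = 0.7500 M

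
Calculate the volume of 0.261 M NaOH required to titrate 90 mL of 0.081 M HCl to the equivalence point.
V_{base} = 27.9 mL

At equivalence: moles acid = moles base.
moles HCl = 0.081 M × 0.09 L = 0.00729 mol
V_NaOH = 0.00729 mol ÷ 0.261 M = 0.02793 L = 27.9 mL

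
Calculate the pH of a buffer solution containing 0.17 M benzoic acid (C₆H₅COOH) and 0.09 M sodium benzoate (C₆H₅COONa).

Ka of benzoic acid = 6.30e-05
pH = 3.92

pKa = -log(6.30e-05) = 4.20. pH = pKa + log([A⁻]/[HA]) = 4.20 + log(0.09/0.17)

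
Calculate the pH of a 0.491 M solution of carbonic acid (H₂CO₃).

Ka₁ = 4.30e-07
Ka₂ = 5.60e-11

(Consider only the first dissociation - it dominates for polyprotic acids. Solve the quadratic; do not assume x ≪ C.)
pH = 3.34

x² + Ka₁·x − Ka₁·C = 0 with Ka₁ = 4.30e-07, C = 0.491.
x = (−Ka₁ + √(Ka₁² + 4·Ka₁·C))/2 = 4.5927e-04 M, so pH = 3.34.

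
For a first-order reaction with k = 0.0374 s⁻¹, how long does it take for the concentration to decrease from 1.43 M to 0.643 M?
21.37 s

From ln[A] = ln[A]₀ - k·t: t = ln([A]₀/[A])/k = ln(1.43/0.643)/0.0374 = ln(2.2240)/0.0374 = 0.7993/0.0374 = 21.37 s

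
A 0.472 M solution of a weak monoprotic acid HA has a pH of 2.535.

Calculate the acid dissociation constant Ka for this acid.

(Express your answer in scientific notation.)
K_a = 1.81e-05

[H⁺] = 10^(−pH) = 10^(−2.535) = 2.917e-03 M. For HA ⇌ H⁺ + A⁻, Ka = x²/(C − x) = (2.917e-03)²/(0.472 − 2.917e-03) = 1.81e-05.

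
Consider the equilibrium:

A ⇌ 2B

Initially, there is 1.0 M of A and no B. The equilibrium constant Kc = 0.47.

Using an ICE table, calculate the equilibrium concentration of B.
[B] = 0.578 M

ICE: [A] = 1.0 − x, [B] = 2x.
Kc = (2x)²/(1.0 − x) = 0.47 ⇒ 4x² + 0.47x − 0.47 = 0.
x = (−0.47 + √(0.47² + 4·4·0.47))/(2·4) = (−0.47 + √7.7409)/8 = 0.28903.
[B] = 2x = 0.578 M.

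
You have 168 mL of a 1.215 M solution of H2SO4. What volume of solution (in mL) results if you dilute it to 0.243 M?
Using M₁V₁ = M₂V₂:
1.215 × 168 = 0.243 × V₂
V₂ = (1.215 × 168) / 0.243 = 840 mL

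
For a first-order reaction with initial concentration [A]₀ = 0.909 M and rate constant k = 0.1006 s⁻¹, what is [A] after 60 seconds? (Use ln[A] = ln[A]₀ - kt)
0.0022 M

ln[A] = ln[A]₀ - k·t = ln(0.909) - (0.1006)·(60) = -0.0954 - 6.0360 = -6.1314
[A] = e^(-6.1314) = 0.0022 M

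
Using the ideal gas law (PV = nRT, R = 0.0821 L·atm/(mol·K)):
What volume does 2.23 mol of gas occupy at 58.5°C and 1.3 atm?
T = 58.5°C + 273.15 = 331.65 K
V = nRT/P = (2.23 × 0.0821 × 331.65) / 1.3
V = 46.71 L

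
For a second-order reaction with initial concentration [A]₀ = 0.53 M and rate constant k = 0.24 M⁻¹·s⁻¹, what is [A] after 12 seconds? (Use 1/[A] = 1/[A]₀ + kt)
0.2098 M

1/[A] = 1/[A]₀ + k·t = 1/0.53 + (0.24)·(12) = 1.8868 + 2.8800 = 4.7668
[A] = 1/4.7668 = 0.2098 M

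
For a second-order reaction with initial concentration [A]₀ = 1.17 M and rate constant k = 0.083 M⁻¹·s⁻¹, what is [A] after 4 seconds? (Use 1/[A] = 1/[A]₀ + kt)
0.8427 M

1/[A] = 1/[A]₀ + k·t = 1/1.17 + (0.083)·(4) = 0.8547 + 0.3320 = 1.1867
[A] = 1/1.1867 = 0.8427 M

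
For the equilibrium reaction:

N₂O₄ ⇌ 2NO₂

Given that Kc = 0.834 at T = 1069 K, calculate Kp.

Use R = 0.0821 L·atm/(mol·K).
K_p = 73.1959

Δn = (moles gaseous products) − (moles gaseous reactants) = 1
T = 1069 K; RT = 0.0821 × 1069 = 87.7649
Kp = Kc·(RT)^Δn = 0.834 × (87.7649)^1 = 0.834 × 87.7649 = 73.1959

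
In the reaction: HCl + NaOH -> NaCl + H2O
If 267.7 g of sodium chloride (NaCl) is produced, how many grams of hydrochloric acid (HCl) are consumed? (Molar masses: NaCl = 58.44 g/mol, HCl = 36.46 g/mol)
Moles of NaCl = 267.7 g ÷ 58.44 g/mol = 4.58077 mol
Mole ratio: 1 mol HCl / 1 mol NaCl
Moles of HCl = 4.58077 × (1/1) = 4.58077 mol
Mass of HCl = 4.58077 mol × 36.46 g/mol = 167 g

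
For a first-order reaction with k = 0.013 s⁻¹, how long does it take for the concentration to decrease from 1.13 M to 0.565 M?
53.32 s

From ln[A] = ln[A]₀ - k·t: t = ln([A]₀/[A])/k = ln(1.13/0.565)/0.013 = ln(2.0000)/0.013 = 0.6931/0.013 = 53.32 s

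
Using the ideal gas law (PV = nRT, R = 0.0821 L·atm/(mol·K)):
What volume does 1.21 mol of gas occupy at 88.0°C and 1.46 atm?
T = 88.0°C + 273.15 = 361.15 K
V = nRT/P = (1.21 × 0.0821 × 361.15) / 1.46
V = 24.57 L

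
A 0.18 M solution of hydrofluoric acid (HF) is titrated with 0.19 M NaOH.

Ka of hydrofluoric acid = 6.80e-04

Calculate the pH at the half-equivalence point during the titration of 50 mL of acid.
pH = pKa = 3.17

At the half-equivalence point, [HA] = [A⁻], so by Henderson–Hasselbalch pH = pKa + log(1) = pKa.
pKa = −log(6.80e-04) = 3.17.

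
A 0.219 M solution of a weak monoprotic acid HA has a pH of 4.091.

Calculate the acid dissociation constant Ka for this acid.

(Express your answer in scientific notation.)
K_a = 3.00e-08

[H⁺] = 10^(−pH) = 10^(−4.091) = 8.110e-05 M. For HA ⇌ H⁺ + A⁻, Ka = x²/(C − x) = (8.110e-05)²/(0.219 − 8.110e-05) = 3.00e-08.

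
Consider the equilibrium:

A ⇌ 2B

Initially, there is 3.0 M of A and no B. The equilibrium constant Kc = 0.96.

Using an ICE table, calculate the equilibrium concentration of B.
[B] = 1.474 M

ICE: [A] = 3.0 − x, [B] = 2x.
Kc = (2x)²/(3.0 − x) = 0.96 ⇒ 4x² + 0.96x − 2.88 = 0.
x = (−0.96 + √(0.96² + 4·4·2.88))/(2·4) = (−0.96 + √47.002)/8 = 0.73697.
[B] = 2x = 1.474 M.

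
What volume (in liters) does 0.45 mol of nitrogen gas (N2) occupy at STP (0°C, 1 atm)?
At STP, 1 mol of gas occupies 22.4 L
Volume = 0.45 mol × 22.4 L/mol = 10.08 L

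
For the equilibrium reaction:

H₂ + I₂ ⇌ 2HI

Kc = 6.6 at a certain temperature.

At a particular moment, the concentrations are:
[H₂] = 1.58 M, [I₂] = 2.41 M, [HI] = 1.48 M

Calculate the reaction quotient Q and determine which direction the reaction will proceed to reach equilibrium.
Q = 0.575, Q < K, reaction proceeds forward (toward products)

Q = ([HI]^2) / ([H₂] × [I₂])
  = ((1.48)^2) / ((1.58)·(2.41)) = 2.1904/3.8078 = 0.5752
Since Q = 0.5752 < Kc = 6.6, the reaction proceeds forward (toward products) to reach equilibrium.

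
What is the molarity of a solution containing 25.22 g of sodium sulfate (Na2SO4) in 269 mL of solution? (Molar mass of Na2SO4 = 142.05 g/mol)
Moles of Na2SO4 = 25.22 g ÷ 142.05 g/mol = 0.177543 mol
Volume = 269 mL = 0.269 L
Molarity = 0.177543 mol ÷ 0.269 L = 0.66 M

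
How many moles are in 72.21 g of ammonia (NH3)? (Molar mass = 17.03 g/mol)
Moles = 72.21 g ÷ 17.03 g/mol = 4.24 mol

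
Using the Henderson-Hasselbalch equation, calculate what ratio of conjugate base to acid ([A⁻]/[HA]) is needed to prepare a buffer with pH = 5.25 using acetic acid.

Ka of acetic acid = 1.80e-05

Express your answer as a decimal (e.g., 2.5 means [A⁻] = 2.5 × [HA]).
[A⁻]/[HA] = 3.201

pKa = −log(1.80e-05) = 4.7447. pH = pKa + log([A⁻]/[HA]). 5.25 = 4.7447 + log(ratio). log(ratio) = 5.25 − 4.7447 = 0.5053. ratio = 10^(0.5053) = 3.201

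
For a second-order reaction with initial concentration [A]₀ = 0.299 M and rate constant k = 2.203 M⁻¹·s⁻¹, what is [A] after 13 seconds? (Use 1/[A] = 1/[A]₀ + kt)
0.0313 M

1/[A] = 1/[A]₀ + k·t = 1/0.299 + (2.203)·(13) = 3.3445 + 28.6390 = 31.9835
[A] = 1/31.9835 = 0.0313 M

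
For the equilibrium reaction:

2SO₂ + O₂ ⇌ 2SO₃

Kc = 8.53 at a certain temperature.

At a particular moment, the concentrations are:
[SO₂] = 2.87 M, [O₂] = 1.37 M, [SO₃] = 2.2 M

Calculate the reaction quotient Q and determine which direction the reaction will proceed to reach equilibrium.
Q = 0.429, Q < K, reaction proceeds forward (toward products)

Q = ([SO₃]^2) / ([SO₂]^2 × [O₂])
  = ((2.2)^2) / ((2.87)^2·(1.37)) = 4.84/11.285 = 0.4289
Since Q = 0.4289 < Kc = 8.53, the reaction proceeds forward (toward products) to reach equilibrium.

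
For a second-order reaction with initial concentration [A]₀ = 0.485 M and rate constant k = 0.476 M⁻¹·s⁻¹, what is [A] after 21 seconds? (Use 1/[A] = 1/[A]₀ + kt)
0.0829 M

1/[A] = 1/[A]₀ + k·t = 1/0.485 + (0.476)·(21) = 2.0619 + 9.9960 = 12.0579
[A] = 1/12.0579 = 0.0829 M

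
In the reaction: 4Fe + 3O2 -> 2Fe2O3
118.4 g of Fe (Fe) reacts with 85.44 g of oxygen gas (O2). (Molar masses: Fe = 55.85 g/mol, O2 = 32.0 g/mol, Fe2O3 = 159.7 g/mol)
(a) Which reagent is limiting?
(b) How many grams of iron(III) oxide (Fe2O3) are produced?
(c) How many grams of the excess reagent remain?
(a) Fe, (b) 169.3 g, (c) 34.56 g

Moles of Fe = 118.4 g ÷ 55.85 g/mol = 2.11996 mol
Moles of O2 = 85.44 g ÷ 32.0 g/mol = 2.67 mol
Moles ÷ coefficient: Fe: 2.11996/4 = 0.53, O2: 2.67/3 = 0.89
(a) Fe has the smaller value, so Fe is the limiting reagent.
(b) Moles of Fe2O3 = 2.11996 mol Fe × (2/4) = 1.05998 mol; mass = 1.05998 mol × 159.7 g/mol = 169.3 g
(c) O2 consumed = 2.11996 × (3/4) = 1.58997 mol; remaining = 2.67 − 1.58997 = 1.08003 mol; mass = 1.08003 mol × 32.0 g/mol = 34.56 g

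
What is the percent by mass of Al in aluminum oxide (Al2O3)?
Mass of Al in formula = 26.98 × 2 = 53.96 g/mol
Molar mass = 101.96 g/mol
% Al = (53.96/101.96) × 100% = 52.92%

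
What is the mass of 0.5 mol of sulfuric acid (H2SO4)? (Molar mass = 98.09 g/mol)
Mass = 0.5 mol × 98.09 g/mol = 49.05 g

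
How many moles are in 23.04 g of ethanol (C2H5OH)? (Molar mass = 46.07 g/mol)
Moles = 23.04 g ÷ 46.07 g/mol = 0.5001 mol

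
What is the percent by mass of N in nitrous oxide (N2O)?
Mass of N in formula = 14.01 × 2 = 28.02 g/mol
Molar mass = 44.02 g/mol
% N = (28.02/44.02) × 100% = 63.65%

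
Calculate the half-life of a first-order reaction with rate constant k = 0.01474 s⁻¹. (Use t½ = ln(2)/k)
47.02 s

t½ = ln(2)/k = 0.6931/0.01474 = 47.02 s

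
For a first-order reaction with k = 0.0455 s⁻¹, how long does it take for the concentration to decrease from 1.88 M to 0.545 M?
27.21 s

From ln[A] = ln[A]₀ - k·t: t = ln([A]₀/[A])/k = ln(1.88/0.545)/0.0455 = ln(3.4495)/0.0455 = 1.2382/0.0455 = 27.21 s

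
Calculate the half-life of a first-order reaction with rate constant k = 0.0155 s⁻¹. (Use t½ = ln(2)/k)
44.72 s

t½ = ln(2)/k = 0.6931/0.0155 = 44.72 s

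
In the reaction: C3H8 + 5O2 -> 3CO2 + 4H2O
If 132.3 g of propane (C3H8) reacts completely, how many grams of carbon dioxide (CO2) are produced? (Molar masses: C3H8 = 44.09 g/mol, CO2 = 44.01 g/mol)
Moles of C3H8 = 132.3 g ÷ 44.09 g/mol = 3.00068 mol
Mole ratio: 3 mol CO2 / 1 mol C3H8
Moles of CO2 = 3.00068 × (3/1) = 9.00204 mol
Mass of CO2 = 9.00204 mol × 44.01 g/mol = 396.2 g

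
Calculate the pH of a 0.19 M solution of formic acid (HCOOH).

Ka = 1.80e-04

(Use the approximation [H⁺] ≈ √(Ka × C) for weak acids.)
pH = 2.23

[H⁺] = √(Ka × C) = √(1.80e-04 × 0.19) = 5.8481e-03. pH = -log(5.8481e-03)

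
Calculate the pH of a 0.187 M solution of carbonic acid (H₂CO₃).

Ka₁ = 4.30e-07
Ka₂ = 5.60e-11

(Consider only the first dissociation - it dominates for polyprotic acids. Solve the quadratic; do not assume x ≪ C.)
pH = 3.55

x² + Ka₁·x − Ka₁·C = 0 with Ka₁ = 4.30e-07, C = 0.187.
x = (−Ka₁ + √(Ka₁² + 4·Ka₁·C))/2 = 2.8335e-04 M, so pH = 3.55.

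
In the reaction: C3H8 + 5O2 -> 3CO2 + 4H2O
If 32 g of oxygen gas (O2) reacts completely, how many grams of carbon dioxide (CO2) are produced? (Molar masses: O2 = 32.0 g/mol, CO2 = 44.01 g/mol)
Moles of O2 = 32 g ÷ 32.0 g/mol = 1 mol
Mole ratio: 3 mol CO2 / 5 mol O2
Moles of CO2 = 1 × (3/5) = 0.6 mol
Mass of CO2 = 0.6 mol × 44.01 g/mol = 26.41 g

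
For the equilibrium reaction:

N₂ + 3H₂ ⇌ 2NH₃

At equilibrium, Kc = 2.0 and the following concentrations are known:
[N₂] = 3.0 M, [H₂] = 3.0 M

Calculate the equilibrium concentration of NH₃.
[NH₃] = 12.7279 M

Kc = ([NH₃]^2) / ([N₂] × [H₂]^3) = 2.0
[NH₃]^2 = Kc · (reactant terms)/(other product terms) = 2.0 · 81 / 1 = 162
[NH₃] = (162)^(1/2) = 12.7279 M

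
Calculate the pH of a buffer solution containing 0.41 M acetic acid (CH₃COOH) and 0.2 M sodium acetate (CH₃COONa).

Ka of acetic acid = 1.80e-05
pH = 4.43

pKa = -log(1.80e-05) = 4.74. pH = pKa + log([A⁻]/[HA]) = 4.74 + log(0.2/0.41)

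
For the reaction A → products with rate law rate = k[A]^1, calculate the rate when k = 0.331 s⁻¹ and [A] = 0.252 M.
0.08341 M/s

rate = k·[A]^1 = 0.331·(0.252)^1 = 0.331·0.252 = 0.08341 M/s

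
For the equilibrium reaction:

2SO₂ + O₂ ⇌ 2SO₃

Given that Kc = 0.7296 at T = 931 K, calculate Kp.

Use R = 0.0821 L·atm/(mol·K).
K_p = 0.0095

Δn = (moles gaseous products) − (moles gaseous reactants) = -1
T = 931 K; RT = 0.0821 × 931 = 76.4351
Kp = Kc·(RT)^Δn = 0.7296 × (76.4351)^-1 = 0.7296 × 0.013083 = 0.0095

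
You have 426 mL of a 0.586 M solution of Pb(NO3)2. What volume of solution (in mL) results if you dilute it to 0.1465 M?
Using M₁V₁ = M₂V₂:
0.586 × 426 = 0.1465 × V₂
V₂ = (0.586 × 426) / 0.1465 = 1704 mL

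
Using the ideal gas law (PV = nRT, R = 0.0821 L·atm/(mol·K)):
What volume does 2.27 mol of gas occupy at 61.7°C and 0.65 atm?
T = 61.7°C + 273.15 = 334.85 K
V = nRT/P = (2.27 × 0.0821 × 334.85) / 0.65
V = 96.01 L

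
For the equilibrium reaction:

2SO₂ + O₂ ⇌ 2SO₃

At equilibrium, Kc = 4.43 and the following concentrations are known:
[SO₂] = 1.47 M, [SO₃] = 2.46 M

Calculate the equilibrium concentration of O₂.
[O₂] = 0.6322 M

Kc = ([SO₃]^2) / ([SO₂]^2 × [O₂]) = 4.43
[O₂]^1 = (product terms)/(Kc · other reactant terms) = 6.0516 / (4.43 · 2.1609) = 0.63217
[O₂] = 0.6322 M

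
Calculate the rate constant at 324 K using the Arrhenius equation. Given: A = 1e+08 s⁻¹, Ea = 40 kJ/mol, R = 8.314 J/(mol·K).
3.56e+01 s⁻¹

k = A·exp(-Ea/(R·T)) = 1e+08·exp(-40000/(8.314·324)) = 1e+08·exp(-14.8493) = 1e+08·3.5567e-07 = 3.56e+01 s⁻¹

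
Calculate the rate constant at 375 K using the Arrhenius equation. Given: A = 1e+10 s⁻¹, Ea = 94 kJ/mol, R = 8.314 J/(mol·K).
8.05e-04 s⁻¹

k = A·exp(-Ea/(R·T)) = 1e+10·exp(-94000/(8.314·375)) = 1e+10·exp(-30.1499) = 1e+10·8.0546e-14 = 8.05e-04 s⁻¹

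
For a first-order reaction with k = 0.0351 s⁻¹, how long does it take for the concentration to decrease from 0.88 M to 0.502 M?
15.99 s

From ln[A] = ln[A]₀ - k·t: t = ln([A]₀/[A])/k = ln(0.88/0.502)/0.0351 = ln(1.7530)/0.0351 = 0.5613/0.0351 = 15.99 s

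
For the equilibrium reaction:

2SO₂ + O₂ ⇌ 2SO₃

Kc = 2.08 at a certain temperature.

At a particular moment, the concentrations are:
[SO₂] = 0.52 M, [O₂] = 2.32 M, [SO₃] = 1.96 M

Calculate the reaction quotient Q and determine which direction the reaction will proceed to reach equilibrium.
Q = 6.124, Q > K, reaction proceeds reverse (toward reactants)

Q = ([SO₃]^2) / ([SO₂]^2 × [O₂])
  = ((1.96)^2) / ((0.52)^2·(2.32)) = 3.8416/0.62733 = 6.124
Since Q = 6.124 > Kc = 2.08, the reaction proceeds reverse (toward reactants) to reach equilibrium.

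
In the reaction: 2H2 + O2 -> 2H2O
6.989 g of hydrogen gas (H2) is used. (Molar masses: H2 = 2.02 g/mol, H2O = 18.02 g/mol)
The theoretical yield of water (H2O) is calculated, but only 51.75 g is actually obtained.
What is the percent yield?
Moles of H2 = 6.989 g ÷ 2.02 g/mol = 3.4599 mol
Mole ratio: 2 mol H2O / 2 mol H2
Moles of H2O = 3.4599 × (2/2) = 3.4599 mol
Theoretical yield = 3.4599 mol × 18.02 g/mol = 62.347 g
Actual yield = 51.75 g
Percent yield = (51.75 / 62.347) × 100% = 83.0%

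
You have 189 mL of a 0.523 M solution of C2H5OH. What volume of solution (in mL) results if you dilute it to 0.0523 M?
Using M₁V₁ = M₂V₂:
0.523 × 189 = 0.0523 × V₂
V₂ = (0.523 × 189) / 0.0523 = 1890 mL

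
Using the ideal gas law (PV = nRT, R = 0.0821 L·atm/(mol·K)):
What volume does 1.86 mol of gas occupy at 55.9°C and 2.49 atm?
T = 55.9°C + 273.15 = 329.05 K
V = nRT/P = (1.86 × 0.0821 × 329.05) / 2.49
V = 20.18 L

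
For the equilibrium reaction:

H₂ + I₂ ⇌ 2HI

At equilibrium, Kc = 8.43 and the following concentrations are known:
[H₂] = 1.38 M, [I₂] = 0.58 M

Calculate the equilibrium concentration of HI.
[HI] = 2.5976 M

Kc = ([HI]^2) / ([H₂] × [I₂]) = 8.43
[HI]^2 = Kc · (reactant terms)/(other product terms) = 8.43 · 0.8004 / 1 = 6.7474
[HI] = (6.7474)^(1/2) = 2.5976 M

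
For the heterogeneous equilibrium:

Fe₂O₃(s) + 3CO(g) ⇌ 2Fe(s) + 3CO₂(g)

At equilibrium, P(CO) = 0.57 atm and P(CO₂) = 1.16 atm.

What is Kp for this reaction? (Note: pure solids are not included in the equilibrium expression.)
K_p = 8.428

Solids (Fe₂O₃, Fe) are excluded.
Kp = P(CO₂)³/P(CO)³ = (1.16)³/(0.57)³ = 1.561/0.1852 = 8.428.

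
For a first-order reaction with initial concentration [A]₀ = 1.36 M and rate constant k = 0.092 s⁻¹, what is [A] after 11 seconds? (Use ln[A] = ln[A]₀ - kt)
0.4943 M

ln[A] = ln[A]₀ - k·t = ln(1.36) - (0.092)·(11) = 0.3075 - 1.0120 = -0.7045
[A] = e^(-0.7045) = 0.4943 M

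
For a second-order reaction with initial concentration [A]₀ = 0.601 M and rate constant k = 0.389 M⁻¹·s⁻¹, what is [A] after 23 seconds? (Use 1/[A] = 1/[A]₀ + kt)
0.0942 M

1/[A] = 1/[A]₀ + k·t = 1/0.601 + (0.389)·(23) = 1.6639 + 8.9470 = 10.6109
[A] = 1/10.6109 = 0.0942 M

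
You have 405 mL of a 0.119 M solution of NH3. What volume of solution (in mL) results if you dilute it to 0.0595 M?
Using M₁V₁ = M₂V₂:
0.119 × 405 = 0.0595 × V₂
V₂ = (0.119 × 405) / 0.0595 = 810 mL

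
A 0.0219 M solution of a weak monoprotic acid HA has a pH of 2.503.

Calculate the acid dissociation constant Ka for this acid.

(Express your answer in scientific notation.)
K_a = 5.26e-04

[H⁺] = 10^(−pH) = 10^(−2.503) = 3.141e-03 M. For HA ⇌ H⁺ + A⁻, Ka = x²/(C − x) = (3.141e-03)²/(0.0219 − 3.141e-03) = 5.26e-04.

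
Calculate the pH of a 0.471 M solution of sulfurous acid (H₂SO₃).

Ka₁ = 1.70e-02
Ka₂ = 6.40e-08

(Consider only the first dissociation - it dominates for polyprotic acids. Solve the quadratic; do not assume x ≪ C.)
pH = 1.09

x² + Ka₁·x − Ka₁·C = 0 with Ka₁ = 1.70e-02, C = 0.471.
x = (−Ka₁ + √(Ka₁² + 4·Ka₁·C))/2 = 8.1385e-02 M, so pH = 1.09.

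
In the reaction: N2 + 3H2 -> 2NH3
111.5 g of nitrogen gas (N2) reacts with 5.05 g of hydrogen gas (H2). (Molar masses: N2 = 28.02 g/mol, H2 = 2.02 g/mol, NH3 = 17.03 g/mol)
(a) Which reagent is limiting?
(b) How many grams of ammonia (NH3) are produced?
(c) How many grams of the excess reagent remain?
(a) H2, (b) 28.38 g, (c) 88.15 g

Moles of N2 = 111.5 g ÷ 28.02 g/mol = 3.9793 mol
Moles of H2 = 5.05 g ÷ 2.02 g/mol = 2.5 mol
Moles ÷ coefficient: N2: 3.9793/1 = 3.979, H2: 2.5/3 = 0.8333
(a) H2 has the smaller value, so H2 is the limiting reagent.
(b) Moles of NH3 = 2.5 mol H2 × (2/3) = 1.66667 mol; mass = 1.66667 mol × 17.03 g/mol = 28.38 g
(c) N2 consumed = 2.5 × (1/3) = 0.833333 mol; remaining = 3.9793 − 0.833333 = 3.14597 mol; mass = 3.14597 mol × 28.02 g/mol = 88.15 g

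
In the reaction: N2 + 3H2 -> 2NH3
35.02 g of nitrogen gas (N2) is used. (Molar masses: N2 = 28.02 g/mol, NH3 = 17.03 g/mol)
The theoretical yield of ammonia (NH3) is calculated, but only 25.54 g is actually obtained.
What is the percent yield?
Moles of N2 = 35.02 g ÷ 28.02 g/mol = 1.24982 mol
Mole ratio: 2 mol NH3 / 1 mol N2
Moles of NH3 = 1.24982 × (2/1) = 2.49964 mol
Theoretical yield = 2.49964 mol × 17.03 g/mol = 42.569 g
Actual yield = 25.54 g
Percent yield = (25.54 / 42.569) × 100% = 60.0%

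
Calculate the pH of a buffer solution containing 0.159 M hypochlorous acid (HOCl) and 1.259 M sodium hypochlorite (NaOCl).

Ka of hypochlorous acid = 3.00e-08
pH = 8.42

pKa = -log(3.00e-08) = 7.52. pH = pKa + log([A⁻]/[HA]) = 7.52 + log(1.259/0.159)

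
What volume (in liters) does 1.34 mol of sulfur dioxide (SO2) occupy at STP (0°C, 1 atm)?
At STP, 1 mol of gas occupies 22.4 L
Volume = 1.34 mol × 22.4 L/mol = 30.02 L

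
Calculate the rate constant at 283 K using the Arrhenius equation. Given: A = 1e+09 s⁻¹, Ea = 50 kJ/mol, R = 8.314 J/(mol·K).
5.90e-01 s⁻¹

k = A·exp(-Ea/(R·T)) = 1e+09·exp(-50000/(8.314·283)) = 1e+09·exp(-21.2507) = 1e+09·5.9011e-10 = 5.90e-01 s⁻¹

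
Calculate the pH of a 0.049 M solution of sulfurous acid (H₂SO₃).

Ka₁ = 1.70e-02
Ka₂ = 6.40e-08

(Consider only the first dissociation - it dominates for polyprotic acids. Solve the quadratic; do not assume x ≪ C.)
pH = 1.67

x² + Ka₁·x − Ka₁·C = 0 with Ka₁ = 1.70e-02, C = 0.049.
x = (−Ka₁ + √(Ka₁² + 4·Ka₁·C))/2 = 2.1587e-02 M, so pH = 1.67.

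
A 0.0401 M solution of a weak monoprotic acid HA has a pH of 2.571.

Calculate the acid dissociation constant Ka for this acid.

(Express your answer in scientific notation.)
K_a = 1.93e-04

[H⁺] = 10^(−pH) = 10^(−2.571) = 2.685e-03 M. For HA ⇌ H⁺ + A⁻, Ka = x²/(C − x) = (2.685e-03)²/(0.0401 − 2.685e-03) = 1.93e-04.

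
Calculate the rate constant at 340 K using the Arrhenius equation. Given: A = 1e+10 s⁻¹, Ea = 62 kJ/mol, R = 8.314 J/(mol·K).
2.98e+00 s⁻¹

k = A·exp(-Ea/(R·T)) = 1e+10·exp(-62000/(8.314·340)) = 1e+10·exp(-21.9332) = 1e+10·2.9821e-10 = 2.98e+00 s⁻¹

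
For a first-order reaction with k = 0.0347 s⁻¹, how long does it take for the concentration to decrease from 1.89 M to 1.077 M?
16.21 s

From ln[A] = ln[A]₀ - k·t: t = ln([A]₀/[A])/k = ln(1.89/1.077)/0.0347 = ln(1.7549)/0.0347 = 0.5624/0.0347 = 16.21 s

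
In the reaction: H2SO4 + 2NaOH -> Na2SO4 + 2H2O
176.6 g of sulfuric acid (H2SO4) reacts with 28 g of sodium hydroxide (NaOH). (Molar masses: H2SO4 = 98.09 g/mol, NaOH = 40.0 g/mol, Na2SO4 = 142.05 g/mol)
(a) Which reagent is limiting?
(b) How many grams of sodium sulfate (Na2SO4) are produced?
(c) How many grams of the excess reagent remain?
(a) NaOH, (b) 49.72 g, (c) 142.3 g

Moles of H2SO4 = 176.6 g ÷ 98.09 g/mol = 1.80039 mol
Moles of NaOH = 28 g ÷ 40.0 g/mol = 0.7 mol
Moles ÷ coefficient: H2SO4: 1.80039/1 = 1.8, NaOH: 0.7/2 = 0.35
(a) NaOH has the smaller value, so NaOH is the limiting reagent.
(b) Moles of Na2SO4 = 0.7 mol NaOH × (1/2) = 0.35 mol; mass = 0.35 mol × 142.05 g/mol = 49.72 g
(c) H2SO4 consumed = 0.7 × (1/2) = 0.35 mol; remaining = 1.80039 − 0.35 = 1.45039 mol; mass = 1.45039 mol × 98.09 g/mol = 142.3 g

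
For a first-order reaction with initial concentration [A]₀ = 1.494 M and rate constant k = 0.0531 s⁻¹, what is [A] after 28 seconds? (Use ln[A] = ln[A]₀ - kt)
0.3378 M

ln[A] = ln[A]₀ - k·t = ln(1.494) - (0.0531)·(28) = 0.4015 - 1.4868 = -1.0853
[A] = e^(-1.0853) = 0.3378 M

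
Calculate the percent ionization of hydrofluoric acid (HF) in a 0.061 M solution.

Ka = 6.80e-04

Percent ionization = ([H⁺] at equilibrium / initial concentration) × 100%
Percent ionization = 10%

Let x = [H⁺]. Ka = x²/(C - x) ⇒ x² + (6.80e-04)x - (6.80e-04)(0.061) = 0. x = 6.1095e-03. Percent = (6.1095e-03/0.061) × 100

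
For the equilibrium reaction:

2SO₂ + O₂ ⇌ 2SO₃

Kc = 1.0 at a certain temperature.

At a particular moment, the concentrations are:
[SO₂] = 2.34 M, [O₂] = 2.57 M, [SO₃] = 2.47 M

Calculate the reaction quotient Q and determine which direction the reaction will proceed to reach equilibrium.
Q = 0.434, Q < K, reaction proceeds forward (toward products)

Q = ([SO₃]^2) / ([SO₂]^2 × [O₂])
  = ((2.47)^2) / ((2.34)^2·(2.57)) = 6.1009/14.072 = 0.4335
Since Q = 0.4335 < Kc = 1.0, the reaction proceeds forward (toward products) to reach equilibrium.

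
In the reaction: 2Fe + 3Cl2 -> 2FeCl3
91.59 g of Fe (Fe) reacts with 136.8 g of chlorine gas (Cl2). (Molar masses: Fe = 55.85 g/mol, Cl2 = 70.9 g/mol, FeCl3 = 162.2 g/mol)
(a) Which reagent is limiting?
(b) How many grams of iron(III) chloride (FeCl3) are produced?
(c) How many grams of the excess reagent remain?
(a) Cl2, (b) 208.6 g, (c) 19.75 g

Moles of Fe = 91.59 g ÷ 55.85 g/mol = 1.63993 mol
Moles of Cl2 = 136.8 g ÷ 70.9 g/mol = 1.92948 mol
Moles ÷ coefficient: Fe: 1.63993/2 = 0.82, Cl2: 1.92948/3 = 0.6432
(a) Cl2 has the smaller value, so Cl2 is the limiting reagent.
(b) Moles of FeCl3 = 1.92948 mol Cl2 × (2/3) = 1.28632 mol; mass = 1.28632 mol × 162.2 g/mol = 208.6 g
(c) Fe consumed = 1.92948 × (2/3) = 1.28632 mol; remaining = 1.63993 − 1.28632 = 0.35361 mol; mass = 0.35361 mol × 55.85 g/mol = 19.75 g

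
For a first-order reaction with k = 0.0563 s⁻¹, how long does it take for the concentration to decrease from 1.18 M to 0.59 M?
12.31 s

From ln[A] = ln[A]₀ - k·t: t = ln([A]₀/[A])/k = ln(1.18/0.59)/0.0563 = ln(2.0000)/0.0563 = 0.6931/0.0563 = 12.31 s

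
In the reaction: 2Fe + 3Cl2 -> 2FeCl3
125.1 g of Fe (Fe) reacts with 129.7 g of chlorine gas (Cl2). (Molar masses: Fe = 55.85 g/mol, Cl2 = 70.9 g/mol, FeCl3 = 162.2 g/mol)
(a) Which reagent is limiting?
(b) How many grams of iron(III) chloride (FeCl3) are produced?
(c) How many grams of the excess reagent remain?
(a) Cl2, (b) 197.8 g, (c) 56.99 g

Moles of Fe = 125.1 g ÷ 55.85 g/mol = 2.23993 mol
Moles of Cl2 = 129.7 g ÷ 70.9 g/mol = 1.82934 mol
Moles ÷ coefficient: Fe: 2.23993/2 = 1.12, Cl2: 1.82934/3 = 0.6098
(a) Cl2 has the smaller value, so Cl2 is the limiting reagent.
(b) Moles of FeCl3 = 1.82934 mol Cl2 × (2/3) = 1.21956 mol; mass = 1.21956 mol × 162.2 g/mol = 197.8 g
(c) Fe consumed = 1.82934 × (2/3) = 1.21956 mol; remaining = 2.23993 − 1.21956 = 1.02037 mol; mass = 1.02037 mol × 55.85 g/mol = 56.99 g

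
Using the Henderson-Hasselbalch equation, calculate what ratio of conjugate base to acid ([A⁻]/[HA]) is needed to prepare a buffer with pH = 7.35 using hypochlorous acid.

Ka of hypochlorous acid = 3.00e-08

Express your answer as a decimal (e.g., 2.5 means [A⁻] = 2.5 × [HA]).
[A⁻]/[HA] = 0.672

pKa = −log(3.00e-08) = 7.5229. pH = pKa + log([A⁻]/[HA]). 7.35 = 7.5229 + log(ratio). log(ratio) = 7.35 − 7.5229 = -0.1729. ratio = 10^(-0.1729) = 0.672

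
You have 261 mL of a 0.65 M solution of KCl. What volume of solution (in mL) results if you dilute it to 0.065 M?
Using M₁V₁ = M₂V₂:
0.65 × 261 = 0.065 × V₂
V₂ = (0.65 × 261) / 0.065 = 2610 mL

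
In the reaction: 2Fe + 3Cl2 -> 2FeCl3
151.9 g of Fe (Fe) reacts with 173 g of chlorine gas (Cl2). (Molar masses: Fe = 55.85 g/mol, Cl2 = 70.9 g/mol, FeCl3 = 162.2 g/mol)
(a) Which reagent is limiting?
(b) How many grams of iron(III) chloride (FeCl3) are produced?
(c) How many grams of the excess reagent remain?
(a) Cl2, (b) 263.9 g, (c) 61.05 g

Moles of Fe = 151.9 g ÷ 55.85 g/mol = 2.71979 mol
Moles of Cl2 = 173 g ÷ 70.9 g/mol = 2.44006 mol
Moles ÷ coefficient: Fe: 2.71979/2 = 1.36, Cl2: 2.44006/3 = 0.8134
(a) Cl2 has the smaller value, so Cl2 is the limiting reagent.
(b) Moles of FeCl3 = 2.44006 mol Cl2 × (2/3) = 1.6267 mol; mass = 1.6267 mol × 162.2 g/mol = 263.9 g
(c) Fe consumed = 2.44006 × (2/3) = 1.6267 mol; remaining = 2.71979 − 1.6267 = 1.09308 mol; mass = 1.09308 mol × 55.85 g/mol = 61.05 g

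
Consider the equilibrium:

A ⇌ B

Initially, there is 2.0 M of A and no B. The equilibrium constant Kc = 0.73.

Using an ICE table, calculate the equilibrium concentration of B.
[B] = 0.844 M

ICE: [A] = 2.0 − x, [B] = x.
Kc = x/(2.0 − x) = 0.73 ⇒ x = 0.73·2.0/(1 + 0.73) = 1.46/1.73 = 0.8439.
[B] = x = 0.844 M.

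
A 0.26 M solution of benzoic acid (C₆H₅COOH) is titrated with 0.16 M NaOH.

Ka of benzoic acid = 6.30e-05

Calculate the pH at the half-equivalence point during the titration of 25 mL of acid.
pH = pKa = 4.20

At the half-equivalence point, [HA] = [A⁻], so by Henderson–Hasselbalch pH = pKa + log(1) = pKa.
pKa = −log(6.30e-05) = 4.20.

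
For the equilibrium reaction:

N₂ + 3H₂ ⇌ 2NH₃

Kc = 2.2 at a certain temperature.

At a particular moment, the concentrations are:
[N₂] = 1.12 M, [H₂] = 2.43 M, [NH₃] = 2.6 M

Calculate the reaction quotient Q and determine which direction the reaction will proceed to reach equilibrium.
Q = 0.421, Q < K, reaction proceeds forward (toward products)

Q = ([NH₃]^2) / ([N₂] × [H₂]^3)
  = ((2.6)^2) / ((1.12)·(2.43)^3) = 6.76/16.071 = 0.4206
Since Q = 0.4206 < Kc = 2.2, the reaction proceeds forward (toward products) to reach equilibrium.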